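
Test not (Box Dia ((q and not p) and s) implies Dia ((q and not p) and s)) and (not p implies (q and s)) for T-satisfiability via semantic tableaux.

1. not (Box Dia ((q and not p) and s) implies Dia ((q and not p) and s)) and (not p implies (q and s)), u
2. not (Box Dia ((q and not p) and s) implies Dia ((q and not p) and s)), u   [and-rule on 1]
3. not p implies (q and s), u   [and-rule on 1]
4. Box Dia ((q and not p) and s), u   [neg-implies-rule on 2]
5. not Dia ((q and not p) and s), u   [neg-implies-rule on 2]
6. Dia ((q and not p) and s), u   [Box-rule on 4 via uRu]
7. not ((q and not p) and s), u   [neg-Dia-rule on 5 via uRu]
8. q and s, u   [implies-rule on 3 (branches; this branch)]
9. q, u   [and-rule on 8]
10. s, u   [and-rule on 8]
11. not (q and not p), u   [neg-and-rule on 7 (branches; this branch)]
12. p, u   [neg-and-rule on 11 (branches; this branch)]
13. (q and not p) and s, v   [Dia-rule on 6: fresh world v, uRv]
14. q and not p, v   [and-rule on 13]
15. s, v   [and-rule on 13]
16. q, v   [and-rule on 14]
17. not p, v   [and-rule on 14]
18. Dia ((q and not p) and s), v   [Box-rule on 4 via uRv]
19. not ((q and not p) and s), v   [neg-Dia-rule on 5 via uRv]
20. not (q and not p), v   [neg-and-rule on 19 (branches; this branch)]
21. p, v   [neg-and-rule on 20 (branches; this branch)]
Accessibility: uRu, uRv, vRv
Branch closes: p and not p both at v.
Every branch closes; the branch above is one of them.

Unsatisfiable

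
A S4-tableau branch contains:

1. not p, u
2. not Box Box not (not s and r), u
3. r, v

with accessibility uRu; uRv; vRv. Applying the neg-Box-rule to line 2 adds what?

a fresh world w with uRw, and not Box not (not s and r) at w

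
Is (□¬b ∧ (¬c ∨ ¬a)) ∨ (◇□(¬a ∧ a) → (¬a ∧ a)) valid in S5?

Valid in S5

Tableau for the negation ¬((□¬b ∧ (¬c ∨ ¬a)) ∨ (◇□(¬a ∧ a) → (¬a ∧ a))):
1. ¬((□¬b ∧ (¬c ∨ ¬a)) ∨ (◇□(¬a ∧ a) → (¬a ∧ a))), u
2. ¬(□¬b ∧ (¬c ∨ ¬a)), u
3. ¬(◇□(¬a ∧ a) → (¬a ∧ a)), u
4. ◇□(¬a ∧ a), u
5. ¬(¬a ∧ a), u
6. ¬(¬c ∨ ¬a), u
7. c, u
8. a, u
9. □(¬a ∧ a), v
10. ¬a ∧ a, u
11. ¬a, u
Accessibility: uRu, uRv, vRu, vRv
Branch closes: a and ¬a both at u.
All branches of the negation close; one closing branch shown above.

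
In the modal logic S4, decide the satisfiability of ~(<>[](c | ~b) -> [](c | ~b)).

1. ~(<>[](c | ~b) -> [](c | ~b)), u
2. <>[](c | ~b), u
3. ~[](c | ~b), u
4. [](c | ~b), v
5. c | ~b, v
6. ~b, v
7. ~(c | ~b), w
8. ~c, w
9. b, w
Accessibility: uRu, uRv, uRw, vRv, wRw

Yes, satisfiable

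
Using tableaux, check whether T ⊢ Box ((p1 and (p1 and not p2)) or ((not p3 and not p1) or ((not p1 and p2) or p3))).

Not valid

Tableau for the negation not Box ((p1 and (p1 and not p2)) or ((not p3 and not p1) or ((not p1 and p2) or p3))):
1. not Box ((p1 and (p1 and not p2)) or ((not p3 and not p1) or ((not p1 and p2) or p3))), 0
2. not ((p1 and (p1 and not p2)) or ((not p3 and not p1) or ((not p1 and p2) or p3))), 1   [neg-Box-rule on 1: fresh world 1, 0R1]
3. not (p1 and (p1 and not p2)), 1   [neg-or-rule on 2]
4. not ((not p3 and not p1) or ((not p1 and p2) or p3)), 1   [neg-or-rule on 2]
5. not (not p3 and not p1), 1   [neg-or-rule on 4]
6. not ((not p1 and p2) or p3), 1   [neg-or-rule on 4]
7. not (not p1 and p2), 1   [neg-or-rule on 6]
8. not p3, 1   [neg-or-rule on 6]
9. not (p1 and not p2), 1   [neg-and-rule on 3 (branches; this branch)]
10. p1, 1   [neg-and-rule on 5 (branches; this branch)]
11. p2, 1   [neg-and-rule on 9 (branches; this branch)]
Accessibility: 0R0, 0R1, 1R1
The negation has an open branch (countermodel exists).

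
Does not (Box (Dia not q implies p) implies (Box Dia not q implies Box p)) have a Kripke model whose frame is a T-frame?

No, unsatisfiable

1. not (Box (Dia not q implies p) implies (Box Dia not q implies Box p)), w0
2. Box (Dia not q implies p), w0
3. not (Box Dia not q implies Box p), w0
4. Box Dia not q, w0
5. not Box p, w0
6. Dia not q implies p, w0
7. Dia not q, w0
8. p, w0
9. not p, w1
10. Dia not q implies p, w1
11. Dia not q, w1
12. not Dia not q, w1
13. q, w1
14. not q, w2
15. Dia not q implies p, w2
16. Dia not q, w2
17. p, w2
18. not q, w3
19. q, w3
Accessibility: w0Rw0, w0Rw1, w0Rw2, w1Rw1, w1Rw3, w2Rw2, w3Rw3
Branch closes: q and not q both at w3.
Every branch closes; the branch above is one of them.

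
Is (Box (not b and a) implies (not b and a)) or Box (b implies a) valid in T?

Valid

Tableau for the negation not ((Box (not b and a) implies (not b and a)) or Box (b implies a)):
1. not ((Box (not b and a) implies (not b and a)) or Box (b implies a)), u
2. not (Box (not b and a) implies (not b and a)), u
3. not Box (b implies a), u
4. Box (not b and a), u
5. not (not b and a), u
6. not b and a, u
7. not b, u
8. a, u
9. not a, u
Accessibility: uRu
Branch closes: a and not a both at u.
All branches of the negation close; one closing branch shown above.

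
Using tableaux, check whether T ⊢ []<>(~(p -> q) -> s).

Invalid (countermodel exists)

Tableau for the negation ~[]<>(~(p -> q) -> s):
1. ~[]<>(~(p -> q) -> s), 0
2. ~<>(~(p -> q) -> s), 1
3. ~(~(p -> q) -> s), 1
4. ~(p -> q), 1
5. ~s, 1
6. p, 1
7. ~q, 1
Accessibility: 0R0, 0R1, 1R1
The negation has an open branch (countermodel exists).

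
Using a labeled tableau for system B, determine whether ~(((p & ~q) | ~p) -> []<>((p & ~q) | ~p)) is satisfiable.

Unsatisfiable (every branch closes)

1. ~(((p & ~q) | ~p) -> []<>((p & ~q) | ~p)), u
2. (p & ~q) | ~p, u
3. ~[]<>((p & ~q) | ~p), u
4. p & ~q, u
5. p, u
6. ~q, u
7. ~<>((p & ~q) | ~p), v
8. ~((p & ~q) | ~p), u
9. ~(p & ~q), u
10. ~((p & ~q) | ~p), v
11. ~(p & ~q), v
12. p, v
13. q, u
Accessibility: uRu, uRv, vRu, vRv
Branch closes: q and ~q both at u.
Every branch closes; the branch above is one of them.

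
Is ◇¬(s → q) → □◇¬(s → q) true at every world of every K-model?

Invalid (countermodel exists)

Tableau for the negation ¬(◇¬(s → q) → □◇¬(s → q)):
1. ¬(◇¬(s → q) → □◇¬(s → q)), w0
2. ◇¬(s → q), w0   [¬→-rule on 1]
3. ¬□◇¬(s → q), w0   [¬→-rule on 1]
4. ¬(s → q), w1   [◇-rule on 2: fresh world w1, w0Rw1]
5. s, w1   [¬→-rule on 4]
6. ¬q, w1   [¬→-rule on 4]
7. ¬◇¬(s → q), w2   [¬□-rule on 3: fresh world w2, w0Rw2]
Accessibility: w0Rw1, w0Rw2
The negation has an open branch (countermodel exists).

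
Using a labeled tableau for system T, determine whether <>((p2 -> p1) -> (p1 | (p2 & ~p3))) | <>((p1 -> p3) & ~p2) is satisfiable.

Yes, satisfiable

1. <>((p2 -> p1) -> (p1 | (p2 & ~p3))) | <>((p1 -> p3) & ~p2), 0
2. <>((p1 -> p3) & ~p2), 0   [|-rule on 1 (branches; this branch)]
3. (p1 -> p3) & ~p2, 1   [<>-rule on 2: fresh world 1, 0R1]
4. p1 -> p3, 1   [&-rule on 3]
5. ~p2, 1   [&-rule on 3]
6. p3, 1   [->-rule on 4 (branches; this branch)]
Accessibility: 0R0, 0R1, 1R1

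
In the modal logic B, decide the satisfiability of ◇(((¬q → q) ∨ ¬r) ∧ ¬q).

1. ◇(((¬q → q) ∨ ¬r) ∧ ¬q), u
2. ((¬q → q) ∨ ¬r) ∧ ¬q, v
3. (¬q → q) ∨ ¬r, v
4. ¬q, v
5. ¬r, v
Accessibility: uRu, uRv, vRu, vRv

Satisfiable (open branch found)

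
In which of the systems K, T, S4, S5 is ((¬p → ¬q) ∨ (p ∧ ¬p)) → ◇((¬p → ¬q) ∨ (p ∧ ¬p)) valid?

T, S4, S5

K-tableau for the negation ¬(((¬p → ¬q) ∨ (p ∧ ¬p)) → ◇((¬p → ¬q) ∨ (p ∧ ¬p))):
1. ¬(((¬p → ¬q) ∨ (p ∧ ¬p)) → ◇((¬p → ¬q) ∨ (p ∧ ¬p))), 0
2. (¬p → ¬q) ∨ (p ∧ ¬p), 0
3. ¬◇((¬p → ¬q) ∨ (p ∧ ¬p)), 0
4. ¬p → ¬q, 0
5. ¬q, 0
Complete open branch: countermodel on a K-frame, so not valid in K.
T-tableau for the negation ¬(((¬p → ¬q) ∨ (p ∧ ¬p)) → ◇((¬p → ¬q) ∨ (p ∧ ¬p))):
1. ¬(((¬p → ¬q) ∨ (p ∧ ¬p)) → ◇((¬p → ¬q) ∨ (p ∧ ¬p))), 0
2. (¬p → ¬q) ∨ (p ∧ ¬p), 0
3. ¬◇((¬p → ¬q) ∨ (p ∧ ¬p)), 0
4. ¬((¬p → ¬q) ∨ (p ∧ ¬p)), 0
5. ¬(¬p → ¬q), 0
6. ¬(p ∧ ¬p), 0
7. ¬p, 0
8. q, 0
9. ¬p → ¬q, 0
10. ¬q, 0
Accessibility: 0R0
Branch closes: q and ¬q both at 0.
Every branch closes (one shown): valid in T, hence also in S4, S5 (every theorem of T is a theorem of S4 and S5).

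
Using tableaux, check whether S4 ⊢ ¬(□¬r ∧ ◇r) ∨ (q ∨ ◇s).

Yes, valid

Tableau for the negation ¬(¬(□¬r ∧ ◇r) ∨ (q ∨ ◇s)):
1. ¬(¬(□¬r ∧ ◇r) ∨ (q ∨ ◇s)), 0
2. □¬r ∧ ◇r, 0
3. ¬(q ∨ ◇s), 0
4. □¬r, 0
5. ◇r, 0
6. ¬q, 0
7. ¬◇s, 0
8. ¬r, 0
9. ¬s, 0
10. r, 1
11. ¬r, 1
Accessibility: 0R0, 0R1, 1R1
Branch closes: r and ¬r both at 1.
Every branch of the negation's tableau closes; the branch above is one of them.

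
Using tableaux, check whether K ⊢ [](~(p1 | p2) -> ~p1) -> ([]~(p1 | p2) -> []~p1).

Tableau for the negation ~([](~(p1 | p2) -> ~p1) -> ([]~(p1 | p2) -> []~p1)):
1. ~([](~(p1 | p2) -> ~p1) -> ([]~(p1 | p2) -> []~p1)), w0
2. [](~(p1 | p2) -> ~p1), w0   [~->-rule on 1]
3. ~([]~(p1 | p2) -> []~p1), w0   [~->-rule on 1]
4. []~(p1 | p2), w0   [~->-rule on 3]
5. ~[]~p1, w0   [~->-rule on 3]
6. p1, w1   [~[]-rule on 5: fresh world w1, w0Rw1]
7. ~(p1 | p2) -> ~p1, w1   [[]-rule on 2 via w0Rw1]
8. ~(p1 | p2), w1   [[]-rule on 4 via w0Rw1]
9. ~p1, w1   [~|-rule on 8]
10. ~p2, w1   [~|-rule on 8]
Accessibility: w0Rw1
Branch closes: p1 and ~p1 both at w1.
Every branch of the negation's tableau closes; the branch above is one of them.

Valid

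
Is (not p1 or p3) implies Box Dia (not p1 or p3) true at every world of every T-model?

No, not valid

Tableau for the negation not ((not p1 or p3) implies Box Dia (not p1 or p3)):
1. not ((not p1 or p3) implies Box Dia (not p1 or p3)), 0
2. not p1 or p3, 0   [neg-implies-rule on 1]
3. not Box Dia (not p1 or p3), 0   [neg-implies-rule on 1]
4. p3, 0   [or-rule on 2 (branches; this branch)]
5. not Dia (not p1 or p3), 1   [neg-Box-rule on 3: fresh world 1, 0R1]
6. not (not p1 or p3), 1   [neg-Dia-rule on 5 via 1R1]
7. p1, 1   [neg-or-rule on 6]
8. not p3, 1   [neg-or-rule on 6]
Accessibility: 0R0, 0R1, 1R1
The negation has an open branch (countermodel exists).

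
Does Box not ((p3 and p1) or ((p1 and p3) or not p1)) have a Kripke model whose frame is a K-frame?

1. Box not ((p3 and p1) or ((p1 and p3) or not p1)), 0

Yes, satisfiable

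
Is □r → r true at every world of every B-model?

Tableau for the negation ¬(□r → r):
1. ¬(□r → r), 0
2. □r, 0   [¬→-rule on 1]
3. ¬r, 0   [¬→-rule on 1]
4. r, 0   [□-rule on 2 via 0R0]
Accessibility: 0R0
Branch closes: r and ¬r both at 0.
All branches of the negation close; one closing branch shown above.

Valid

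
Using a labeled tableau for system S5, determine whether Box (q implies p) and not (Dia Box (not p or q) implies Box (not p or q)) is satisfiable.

1. Box (q implies p) and not (Dia Box (not p or q) implies Box (not p or q)), w0
2. Box (q implies p), w0
3. not (Dia Box (not p or q) implies Box (not p or q)), w0
4. Dia Box (not p or q), w0
5. not Box (not p or q), w0
6. q implies p, w0
7. p, w0
8. Box (not p or q), w1
9. q implies p, w1
10. not p or q, w0
11. not p or q, w1
12. p, w1
13. q, w0
14. q, w1
15. not (not p or q), w2
16. p, w2
17. not q, w2
18. q implies p, w2
19. not p or q, w2
20. q, w2
Accessibility: w0Rw0, w0Rw1, w0Rw2, w1Rw0, w1Rw1, w1Rw2, w2Rw0, w2Rw1, w2Rw2
Branch closes: q and not q both at w2.
(One branch shown.) All branches close.

Unsatisfiable (every branch closes)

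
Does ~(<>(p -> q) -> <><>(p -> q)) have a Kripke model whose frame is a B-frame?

Unsatisfiable (every branch closes)

1. ~(<>(p -> q) -> <><>(p -> q)), 0
2. <>(p -> q), 0   [~->-rule on 1]
3. ~<><>(p -> q), 0   [~->-rule on 1]
4. ~<>(p -> q), 0   [~<>-rule on 3 via 0R0]
5. ~(p -> q), 0   [~<>-rule on 4 via 0R0]
6. p, 0   [~->-rule on 5]
7. ~q, 0   [~->-rule on 5]
8. p -> q, 1   [<>-rule on 2: fresh world 1, 0R1]
9. ~<>(p -> q), 1   [~<>-rule on 3 via 0R1]
10. ~(p -> q), 1   [~<>-rule on 4 via 0R1]
11. p, 1   [~->-rule on 10]
12. ~q, 1   [~->-rule on 10]
13. q, 1   [->-rule on 8 (branches; this branch)]
Accessibility: 0R0, 0R1, 1R0, 1R1
Branch closes: q and ~q both at 1.
All branches of the tableau close; one closing branch shown above.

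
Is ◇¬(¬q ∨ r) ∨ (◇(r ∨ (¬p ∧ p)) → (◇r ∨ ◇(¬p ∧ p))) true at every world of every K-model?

Valid

Tableau for the negation ¬(◇¬(¬q ∨ r) ∨ (◇(r ∨ (¬p ∧ p)) → (◇r ∨ ◇(¬p ∧ p)))):
1. ¬(◇¬(¬q ∨ r) ∨ (◇(r ∨ (¬p ∧ p)) → (◇r ∨ ◇(¬p ∧ p)))), u
2. ¬◇¬(¬q ∨ r), u
3. ¬(◇(r ∨ (¬p ∧ p)) → (◇r ∨ ◇(¬p ∧ p))), u
4. ◇(r ∨ (¬p ∧ p)), u
5. ¬(◇r ∨ ◇(¬p ∧ p)), u
6. ¬◇r, u
7. ¬◇(¬p ∧ p), u
8. r ∨ (¬p ∧ p), v
9. ¬q ∨ r, v
10. ¬r, v
11. ¬(¬p ∧ p), v
12. ¬p ∧ p, v
13. ¬p, v
14. p, v
Accessibility: uRv
Branch closes: p and ¬p both at v.
Every branch of the negation's tableau closes; the branch above is one of them.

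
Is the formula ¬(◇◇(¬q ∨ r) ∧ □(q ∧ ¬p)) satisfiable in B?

Satisfiable

1. ¬(◇◇(¬q ∨ r) ∧ □(q ∧ ¬p)), u
2. ¬□(q ∧ ¬p), u
3. ¬(q ∧ ¬p), v
4. p, v
Accessibility: uRu, uRv, vRu, vRv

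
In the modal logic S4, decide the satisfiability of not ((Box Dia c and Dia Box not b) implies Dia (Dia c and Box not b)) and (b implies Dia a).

Unsatisfiable

1. not ((Box Dia c and Dia Box not b) implies Dia (Dia c and Box not b)) and (b implies Dia a), w0
2. not ((Box Dia c and Dia Box not b) implies Dia (Dia c and Box not b)), w0
3. b implies Dia a, w0
4. Box Dia c and Dia Box not b, w0
5. not Dia (Dia c and Box not b), w0
6. Box Dia c, w0
7. Dia Box not b, w0
8. not (Dia c and Box not b), w0
9. Dia c, w0
10. Dia a, w0
11. not Box not b, w0
12. Box not b, w1
13. not (Dia c and Box not b), w1
14. Dia c, w1
15. not b, w1
16. not Box not b, w1
17. c, w2
18. not (Dia c and Box not b), w2
19. Dia c, w2
20. not Box not b, w2
21. a, w3
22. not (Dia c and Box not b), w3
23. Dia c, w3
24. not Dia c, w3
25. not c, w3
26. b, w4
27. not (Dia c and Box not b), w4
28. Dia c, w4
29. not Dia c, w4
30. not c, w4
31. c, w5
32. not (Dia c and Box not b), w5
33. Dia c, w5
34. not b, w5
35. not Box not b, w5
36. b, w6
37. not (Dia c and Box not b), w6
38. Dia c, w6
39. not b, w6
Accessibility: w0Rw0, w0Rw1, w0Rw2, w0Rw3, w0Rw4, w0Rw5, w0Rw6, w1Rw1, w1Rw5, w1Rw6, w2Rw2, w3Rw3, w4Rw4, w5Rw5, w6Rw6
Branch closes: b and not b both at w6.
All branches of the tableau close; one closing branch shown above.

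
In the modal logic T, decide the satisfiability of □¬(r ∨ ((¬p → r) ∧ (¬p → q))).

1. □¬(r ∨ ((¬p → r) ∧ (¬p → q))), w0
2. ¬(r ∨ ((¬p → r) ∧ (¬p → q))), w0
3. ¬r, w0
4. ¬((¬p → r) ∧ (¬p → q)), w0
5. ¬(¬p → q), w0
6. ¬p, w0
7. ¬q, w0
Accessibility: w0Rw0

Satisfiable (open branch found)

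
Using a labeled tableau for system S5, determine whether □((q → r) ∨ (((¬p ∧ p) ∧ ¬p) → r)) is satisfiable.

1. □((q → r) ∨ (((¬p ∧ p) ∧ ¬p) → r)), 0
2. (q → r) ∨ (((¬p ∧ p) ∧ ¬p) → r), 0   [□-rule on 1 via 0R0]
3. ((¬p ∧ p) ∧ ¬p) → r, 0   [∨-rule on 2 (branches; this branch)]
4. r, 0   [→-rule on 3 (branches; this branch)]
Accessibility: 0R0

Satisfiable (open branch found)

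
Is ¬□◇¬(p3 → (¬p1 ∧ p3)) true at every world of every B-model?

No, not valid

Tableau for the negation □◇¬(p3 → (¬p1 ∧ p3)):
1. □◇¬(p3 → (¬p1 ∧ p3)), u
2. ◇¬(p3 → (¬p1 ∧ p3)), u
3. ¬(p3 → (¬p1 ∧ p3)), v
4. p3, v
5. ¬(¬p1 ∧ p3), v
6. ◇¬(p3 → (¬p1 ∧ p3)), v
7. p1, v
8. ¬(p3 → (¬p1 ∧ p3)), w
9. p3, w
10. ¬(¬p1 ∧ p3), w
11. p1, w
Accessibility: uRu, uRv, vRu, vRv, vRw, wRv, wRw
The negation has an open branch (countermodel exists).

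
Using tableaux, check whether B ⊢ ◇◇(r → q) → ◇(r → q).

Tableau for the negation ¬(◇◇(r → q) → ◇(r → q)):
1. ¬(◇◇(r → q) → ◇(r → q)), u
2. ◇◇(r → q), u   [¬→-rule on 1]
3. ¬◇(r → q), u   [¬→-rule on 1]
4. ¬(r → q), u   [¬◇-rule on 3 via uRu]
5. r, u   [¬→-rule on 4]
6. ¬q, u   [¬→-rule on 4]
7. ◇(r → q), v   [◇-rule on 2: fresh world v, uRv]
8. ¬(r → q), v   [¬◇-rule on 3 via uRv]
9. r, v   [¬→-rule on 8]
10. ¬q, v   [¬→-rule on 8]
11. r → q, w   [◇-rule on 7: fresh world w, vRw]
12. q, w   [→-rule on 11 (branches; this branch)]
Accessibility: uRu, uRv, vRu, vRv, vRw, wRv, wRw
The negation has an open branch (countermodel exists).

Invalid (countermodel exists)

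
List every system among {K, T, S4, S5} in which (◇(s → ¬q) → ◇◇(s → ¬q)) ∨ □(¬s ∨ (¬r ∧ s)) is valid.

T-tableau for the negation ¬((◇(s → ¬q) → ◇◇(s → ¬q)) ∨ □(¬s ∨ (¬r ∧ s))):
1. ¬((◇(s → ¬q) → ◇◇(s → ¬q)) ∨ □(¬s ∨ (¬r ∧ s))), 0
2. ¬(◇(s → ¬q) → ◇◇(s → ¬q)), 0
3. ¬□(¬s ∨ (¬r ∧ s)), 0
4. ◇(s → ¬q), 0
5. ¬◇◇(s → ¬q), 0
6. ¬◇(s → ¬q), 0
7. ¬(s → ¬q), 0
8. s, 0
9. q, 0
10. ¬(¬s ∨ (¬r ∧ s)), 1
11. s, 1
12. ¬(¬r ∧ s), 1
13. ¬◇(s → ¬q), 1
14. ¬(s → ¬q), 1
15. q, 1
16. r, 1
17. s → ¬q, 2
18. ¬◇(s → ¬q), 2
19. ¬(s → ¬q), 2
20. s, 2
21. q, 2
22. ¬q, 2
Accessibility: 0R0, 0R1, 0R2, 1R1, 2R2
Branch closes: q and ¬q both at 2.
Every branch closes (one shown): valid in T, hence also in S4, S5 (every theorem of T is a theorem of S4 and S5).
K-tableau for the negation ¬((◇(s → ¬q) → ◇◇(s → ¬q)) ∨ □(¬s ∨ (¬r ∧ s))):
1. ¬((◇(s → ¬q) → ◇◇(s → ¬q)) ∨ □(¬s ∨ (¬r ∧ s))), 0
2. ¬(◇(s → ¬q) → ◇◇(s → ¬q)), 0
3. ¬□(¬s ∨ (¬r ∧ s)), 0
4. ◇(s → ¬q), 0
5. ¬◇◇(s → ¬q), 0
6. ¬(¬s ∨ (¬r ∧ s)), 1
7. s, 1
8. ¬(¬r ∧ s), 1
9. ¬◇(s → ¬q), 1
10. r, 1
11. s → ¬q, 2
12. ¬◇(s → ¬q), 2
13. ¬q, 2
Accessibility: 0R1, 0R2
Complete open branch: countermodel on a K-frame, so not valid in K.

T, S4, S5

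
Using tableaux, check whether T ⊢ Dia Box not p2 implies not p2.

Tableau for the negation not (Dia Box not p2 implies not p2):
1. not (Dia Box not p2 implies not p2), u
2. Dia Box not p2, u   [neg-implies-rule on 1]
3. p2, u   [neg-implies-rule on 1]
4. Box not p2, v   [Dia-rule on 2: fresh world v, uRv]
5. not p2, v   [Box-rule on 4 via vRv]
Accessibility: uRu, uRv, vRv
The negation has an open branch (countermodel exists).

Not valid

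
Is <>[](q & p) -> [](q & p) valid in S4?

Invalid (countermodel exists)

Tableau for the negation ~(<>[](q & p) -> [](q & p)):
1. ~(<>[](q & p) -> [](q & p)), 0
2. <>[](q & p), 0
3. ~[](q & p), 0
4. [](q & p), 1
5. q & p, 1
6. q, 1
7. p, 1
8. ~(q & p), 2
9. ~p, 2
Accessibility: 0R0, 0R1, 0R2, 1R1, 2R2
The negation has an open branch (countermodel exists).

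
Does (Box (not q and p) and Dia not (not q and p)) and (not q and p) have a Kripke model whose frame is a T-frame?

Unsatisfiable (every branch closes)

1. (Box (not q and p) and Dia not (not q and p)) and (not q and p), 0
2. Box (not q and p) and Dia not (not q and p), 0   [and-rule on 1]
3. not q and p, 0   [and-rule on 1]
4. Box (not q and p), 0   [and-rule on 2]
5. Dia not (not q and p), 0   [and-rule on 2]
6. not q, 0   [and-rule on 3]
7. p, 0   [and-rule on 3]
8. not (not q and p), 1   [Dia-rule on 5: fresh world 1, 0R1]
9. not q and p, 1   [Box-rule on 4 via 0R1]
10. not q, 1   [and-rule on 9]
11. p, 1   [and-rule on 9]
12. not p, 1   [neg-and-rule on 8 (branches; this branch)]
Accessibility: 0R0, 0R1, 1R1
Branch closes: p and not p both at 1.
(One branch shown.) All branches close.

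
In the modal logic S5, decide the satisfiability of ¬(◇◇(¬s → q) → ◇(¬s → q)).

1. ¬(◇◇(¬s → q) → ◇(¬s → q)), 0
2. ◇◇(¬s → q), 0   [¬→-rule on 1]
3. ¬◇(¬s → q), 0   [¬→-rule on 1]
4. ¬(¬s → q), 0   [¬◇-rule on 3 via 0R0]
5. ¬s, 0   [¬→-rule on 4]
6. ¬q, 0   [¬→-rule on 4]
7. ◇(¬s → q), 1   [◇-rule on 2: fresh world 1, 0R1]
8. ¬(¬s → q), 1   [¬◇-rule on 3 via 0R1]
9. ¬s, 1   [¬→-rule on 8]
10. ¬q, 1   [¬→-rule on 8]
11. ¬s → q, 2   [◇-rule on 7: fresh world 2, 1R2]
12. ¬(¬s → q), 2   [¬◇-rule on 3 via 0R2]
13. ¬s, 2   [¬→-rule on 12]
14. ¬q, 2   [¬→-rule on 12]
15. q, 2   [→-rule on 11 (branches; this branch)]
Accessibility: 0R0, 0R1, 0R2, 1R0, 1R1, 1R2, 2R0, 2R1, 2R2
Branch closes: q and ¬q both at 2.
All branches of the tableau close; one closing branch shown above.

Unsatisfiable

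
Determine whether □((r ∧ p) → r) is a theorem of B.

Tableau for the negation ¬□((r ∧ p) → r):
1. ¬□((r ∧ p) → r), u
2. ¬((r ∧ p) → r), v
3. r ∧ p, v
4. ¬r, v
5. r, v
6. p, v
Accessibility: uRu, uRv, vRu, vRv
Branch closes: r and ¬r both at v.
All branches of the negation close; one closing branch shown above.

Yes, valid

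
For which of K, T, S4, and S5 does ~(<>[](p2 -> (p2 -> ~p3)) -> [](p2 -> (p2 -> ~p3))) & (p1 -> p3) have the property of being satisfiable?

K, T, S4

S5-tableau for the formula:
1. ~(<>[](p2 -> (p2 -> ~p3)) -> [](p2 -> (p2 -> ~p3))) & (p1 -> p3), w0
2. ~(<>[](p2 -> (p2 -> ~p3)) -> [](p2 -> (p2 -> ~p3))), w0
3. p1 -> p3, w0
4. <>[](p2 -> (p2 -> ~p3)), w0
5. ~[](p2 -> (p2 -> ~p3)), w0
6. p3, w0
7. [](p2 -> (p2 -> ~p3)), w1
8. p2 -> (p2 -> ~p3), w0
9. p2 -> (p2 -> ~p3), w1
10. p2 -> ~p3, w0
11. p2 -> ~p3, w1
12. ~p2, w0
13. ~p3, w1
14. ~(p2 -> (p2 -> ~p3)), w2
15. p2, w2
16. ~(p2 -> ~p3), w2
17. p3, w2
18. p2 -> (p2 -> ~p3), w2
19. p2 -> ~p3, w2
20. ~p3, w2
Accessibility: w0Rw0, w0Rw1, w0Rw2, w1Rw0, w1Rw1, w1Rw2, w2Rw0, w2Rw1, w2Rw2
Branch closes: p3 and ~p3 both at w2.
Every branch closes (one shown): unsatisfiable in S5.
S4-tableau for the formula:
1. ~(<>[](p2 -> (p2 -> ~p3)) -> [](p2 -> (p2 -> ~p3))) & (p1 -> p3), w0
2. ~(<>[](p2 -> (p2 -> ~p3)) -> [](p2 -> (p2 -> ~p3))), w0
3. p1 -> p3, w0
4. <>[](p2 -> (p2 -> ~p3)), w0
5. ~[](p2 -> (p2 -> ~p3)), w0
6. p3, w0
7. [](p2 -> (p2 -> ~p3)), w1
8. p2 -> (p2 -> ~p3), w1
9. p2 -> ~p3, w1
10. ~p3, w1
11. ~(p2 -> (p2 -> ~p3)), w2
12. p2, w2
13. ~(p2 -> ~p3), w2
14. p3, w2
Accessibility: w0Rw0, w0Rw1, w0Rw2, w1Rw1, w2Rw2
Complete open branch: satisfiable in S4, hence also in K, T (this S4-model is also a K-model and a T-model).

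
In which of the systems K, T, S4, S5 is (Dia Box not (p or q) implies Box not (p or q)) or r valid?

S5

S5-tableau for the negation not ((Dia Box not (p or q) implies Box not (p or q)) or r):
1. not ((Dia Box not (p or q) implies Box not (p or q)) or r), u
2. not (Dia Box not (p or q) implies Box not (p or q)), u   [neg-or-rule on 1]
3. not r, u   [neg-or-rule on 1]
4. Dia Box not (p or q), u   [neg-implies-rule on 2]
5. not Box not (p or q), u   [neg-implies-rule on 2]
6. Box not (p or q), v   [Dia-rule on 4: fresh world v, uRv]
7. not (p or q), u   [Box-rule on 6 via vRu]
8. not p, u   [neg-or-rule on 7]
9. not q, u   [neg-or-rule on 7]
10. not (p or q), v   [Box-rule on 6 via vRv]
11. not p, v   [neg-or-rule on 10]
12. not q, v   [neg-or-rule on 10]
13. p or q, w   [neg-Box-rule on 5: fresh world w, uRw]
14. not (p or q), w   [Box-rule on 6 via vRw]
15. not p, w   [neg-or-rule on 14]
16. not q, w   [neg-or-rule on 14]
17. q, w   [or-rule on 13 (branches; this branch)]
Accessibility: uRu, uRv, uRw, vRu, vRv, vRw, wRu, wRv, wRw
Branch closes: q and not q both at w.
Every branch closes (one shown): valid in S5.
S4-tableau for the negation not ((Dia Box not (p or q) implies Box not (p or q)) or r):
1. not ((Dia Box not (p or q) implies Box not (p or q)) or r), u
2. not (Dia Box not (p or q) implies Box not (p or q)), u   [neg-or-rule on 1]
3. not r, u   [neg-or-rule on 1]
4. Dia Box not (p or q), u   [neg-implies-rule on 2]
5. not Box not (p or q), u   [neg-implies-rule on 2]
6. Box not (p or q), v   [Dia-rule on 4: fresh world v, uRv]
7. not (p or q), v   [Box-rule on 6 via vRv]
8. not p, v   [neg-or-rule on 7]
9. not q, v   [neg-or-rule on 7]
10. p or q, w   [neg-Box-rule on 5: fresh world w, uRw]
11. q, w   [or-rule on 10 (branches; this branch)]
Accessibility: uRu, uRv, uRw, vRv, wRw
Complete open branch: countermodel on an S4-frame, so not valid in S4, nor in K, T (the same frame is also a K-frame and a T-frame).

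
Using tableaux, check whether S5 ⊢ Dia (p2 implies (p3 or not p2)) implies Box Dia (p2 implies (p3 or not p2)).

Tableau for the negation not (Dia (p2 implies (p3 or not p2)) implies Box Dia (p2 implies (p3 or not p2))):
1. not (Dia (p2 implies (p3 or not p2)) implies Box Dia (p2 implies (p3 or not p2))), 0
2. Dia (p2 implies (p3 or not p2)), 0
3. not Box Dia (p2 implies (p3 or not p2)), 0
4. p2 implies (p3 or not p2), 1
5. p3 or not p2, 1
6. p3, 1
7. not Dia (p2 implies (p3 or not p2)), 2
8. not (p2 implies (p3 or not p2)), 0
9. p2, 0
10. not (p3 or not p2), 0
11. not p3, 0
12. not (p2 implies (p3 or not p2)), 1
13. p2, 1
14. not (p3 or not p2), 1
15. not p3, 1
Accessibility: 0R0, 0R1, 0R2, 1R0, 1R1, 1R2, 2R0, 2R1, 2R2
Branch closes: p3 and not p3 both at 1.
Every branch of the negation's tableau closes; the branch above is one of them.

Valid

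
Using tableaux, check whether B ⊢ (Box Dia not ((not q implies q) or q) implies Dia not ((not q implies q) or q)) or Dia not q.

Tableau for the negation not ((Box Dia not ((not q implies q) or q) implies Dia not ((not q implies q) or q)) or Dia not q):
1. not ((Box Dia not ((not q implies q) or q) implies Dia not ((not q implies q) or q)) or Dia not q), 0
2. not (Box Dia not ((not q implies q) or q) implies Dia not ((not q implies q) or q)), 0   [neg-or-rule on 1]
3. not Dia not q, 0   [neg-or-rule on 1]
4. Box Dia not ((not q implies q) or q), 0   [neg-implies-rule on 2]
5. not Dia not ((not q implies q) or q), 0   [neg-implies-rule on 2]
6. q, 0   [neg-Dia-rule on 3 via 0R0]
7. Dia not ((not q implies q) or q), 0   [Box-rule on 4 via 0R0]
8. (not q implies q) or q, 0   [neg-Dia-rule on 5 via 0R0]
9. not q implies q, 0   [or-rule on 8 (branches; this branch)]
10. not ((not q implies q) or q), 1   [Dia-rule on 7: fresh world 1, 0R1]
11. not (not q implies q), 1   [neg-or-rule on 10]
12. not q, 1   [neg-or-rule on 10]
13. q, 1   [neg-Dia-rule on 3 via 0R1]
Accessibility: 0R0, 0R1, 1R0, 1R1
Branch closes: q and not q both at 1.
All branches of the negation close; one closing branch shown above.

Yes, valid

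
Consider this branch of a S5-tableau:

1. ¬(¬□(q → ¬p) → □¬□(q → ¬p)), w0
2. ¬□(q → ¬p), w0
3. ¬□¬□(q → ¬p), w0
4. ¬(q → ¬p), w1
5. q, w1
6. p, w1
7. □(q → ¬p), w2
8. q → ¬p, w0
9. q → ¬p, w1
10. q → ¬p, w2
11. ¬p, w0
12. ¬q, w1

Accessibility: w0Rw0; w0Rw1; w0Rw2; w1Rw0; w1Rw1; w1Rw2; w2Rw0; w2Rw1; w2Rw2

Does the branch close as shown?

Both q and ¬q appear at w1.

Closed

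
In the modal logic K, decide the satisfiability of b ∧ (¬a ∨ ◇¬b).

Satisfiable (open branch found)

1. b ∧ (¬a ∨ ◇¬b), 0
2. b, 0
3. ¬a ∨ ◇¬b, 0
4. ◇¬b, 0
5. ¬b, 1
Accessibility: 0R1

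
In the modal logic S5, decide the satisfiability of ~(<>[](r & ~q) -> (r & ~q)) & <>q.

1. ~(<>[](r & ~q) -> (r & ~q)) & <>q, u
2. ~(<>[](r & ~q) -> (r & ~q)), u   [&-rule on 1]
3. <>q, u   [&-rule on 1]
4. <>[](r & ~q), u   [~->-rule on 2]
5. ~(r & ~q), u   [~->-rule on 2]
6. q, u   [~&-rule on 5 (branches; this branch)]
7. q, v   [<>-rule on 3: fresh world v, uRv]
8. [](r & ~q), w   [<>-rule on 4: fresh world w, uRw]
9. r & ~q, u   [[]-rule on 8 via wRu]
10. r, u   [&-rule on 9]
11. ~q, u   [&-rule on 9]
Accessibility: uRu, uRv, uRw, vRu, vRv, vRw, wRu, wRv, wRw
Branch closes: q and ~q both at u.
All branches of the tableau close; one closing branch shown above.

Unsatisfiable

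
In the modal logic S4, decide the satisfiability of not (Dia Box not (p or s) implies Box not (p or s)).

Satisfiable (open branch found)

1. not (Dia Box not (p or s) implies Box not (p or s)), u
2. Dia Box not (p or s), u   [neg-implies-rule on 1]
3. not Box not (p or s), u   [neg-implies-rule on 1]
4. Box not (p or s), v   [Dia-rule on 2: fresh world v, uRv]
5. not (p or s), v   [Box-rule on 4 via vRv]
6. not p, v   [neg-or-rule on 5]
7. not s, v   [neg-or-rule on 5]
8. p or s, w   [neg-Box-rule on 3: fresh world w, uRw]
9. s, w   [or-rule on 8 (branches; this branch)]
Accessibility: uRu, uRv, uRw, vRv, wRw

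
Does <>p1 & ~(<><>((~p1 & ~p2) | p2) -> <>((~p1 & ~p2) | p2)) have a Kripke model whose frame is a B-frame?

Satisfiable (open branch found)

1. <>p1 & ~(<><>((~p1 & ~p2) | p2) -> <>((~p1 & ~p2) | p2)), w0
2. <>p1, w0
3. ~(<><>((~p1 & ~p2) | p2) -> <>((~p1 & ~p2) | p2)), w0
4. <><>((~p1 & ~p2) | p2), w0
5. ~<>((~p1 & ~p2) | p2), w0
6. ~((~p1 & ~p2) | p2), w0
7. ~(~p1 & ~p2), w0
8. ~p2, w0
9. p1, w0
10. p1, w1
11. ~((~p1 & ~p2) | p2), w1
12. ~(~p1 & ~p2), w1
13. ~p2, w1
14. <>((~p1 & ~p2) | p2), w2
15. ~((~p1 & ~p2) | p2), w2
16. ~(~p1 & ~p2), w2
17. ~p2, w2
18. p1, w2
19. (~p1 & ~p2) | p2, w3
20. p2, w3
Accessibility: w0Rw0, w0Rw1, w0Rw2, w1Rw0, w1Rw1, w2Rw0, w2Rw2, w2Rw3, w3Rw2, w3Rw3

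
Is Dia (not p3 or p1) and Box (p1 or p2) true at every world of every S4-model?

No, not valid

Tableau for the negation not (Dia (not p3 or p1) and Box (p1 or p2)):
1. not (Dia (not p3 or p1) and Box (p1 or p2)), u
2. not Box (p1 or p2), u   [neg-and-rule on 1 (branches; this branch)]
3. not (p1 or p2), v   [neg-Box-rule on 2: fresh world v, uRv]
4. not p1, v   [neg-or-rule on 3]
5. not p2, v   [neg-or-rule on 3]
Accessibility: uRu, uRv, vRv
The negation has an open branch (countermodel exists).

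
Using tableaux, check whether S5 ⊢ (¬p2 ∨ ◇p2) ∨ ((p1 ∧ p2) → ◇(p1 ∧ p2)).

Tableau for the negation ¬((¬p2 ∨ ◇p2) ∨ ((p1 ∧ p2) → ◇(p1 ∧ p2))):
1. ¬((¬p2 ∨ ◇p2) ∨ ((p1 ∧ p2) → ◇(p1 ∧ p2))), u
2. ¬(¬p2 ∨ ◇p2), u   [¬∨-rule on 1]
3. ¬((p1 ∧ p2) → ◇(p1 ∧ p2)), u   [¬∨-rule on 1]
4. p2, u   [¬∨-rule on 2]
5. ¬◇p2, u   [¬∨-rule on 2]
6. p1 ∧ p2, u   [¬→-rule on 3]
7. ¬◇(p1 ∧ p2), u   [¬→-rule on 3]
8. p1, u   [∧-rule on 6]
9. ¬p2, u   [¬◇-rule on 5 via uRu]
Accessibility: uRu
Branch closes: p2 and ¬p2 both at u.
All branches of the negation close; one closing branch shown above.

Valid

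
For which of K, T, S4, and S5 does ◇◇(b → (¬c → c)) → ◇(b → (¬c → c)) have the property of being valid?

S4, S5

S4-tableau for the negation ¬(◇◇(b → (¬c → c)) → ◇(b → (¬c → c))):
1. ¬(◇◇(b → (¬c → c)) → ◇(b → (¬c → c))), w0
2. ◇◇(b → (¬c → c)), w0
3. ¬◇(b → (¬c → c)), w0
4. ¬(b → (¬c → c)), w0
5. b, w0
6. ¬(¬c → c), w0
7. ¬c, w0
8. ◇(b → (¬c → c)), w1
9. ¬(b → (¬c → c)), w1
10. b, w1
11. ¬(¬c → c), w1
12. ¬c, w1
13. b → (¬c → c), w2
14. ¬(b → (¬c → c)), w2
15. b, w2
16. ¬(¬c → c), w2
17. ¬c, w2
18. ¬c → c, w2
19. c, w2
Accessibility: w0Rw0, w0Rw1, w0Rw2, w1Rw1, w1Rw2, w2Rw2
Branch closes: c and ¬c both at w2.
Every branch closes (one shown): valid in S4, hence also in S5 (every theorem of S4 is a theorem of S5).
T-tableau for the negation ¬(◇◇(b → (¬c → c)) → ◇(b → (¬c → c))):
1. ¬(◇◇(b → (¬c → c)) → ◇(b → (¬c → c))), w0
2. ◇◇(b → (¬c → c)), w0
3. ¬◇(b → (¬c → c)), w0
4. ¬(b → (¬c → c)), w0
5. b, w0
6. ¬(¬c → c), w0
7. ¬c, w0
8. ◇(b → (¬c → c)), w1
9. ¬(b → (¬c → c)), w1
10. b, w1
11. ¬(¬c → c), w1
12. ¬c, w1
13. b → (¬c → c), w2
14. ¬c → c, w2
15. c, w2
Accessibility: w0Rw0, w0Rw1, w1Rw1, w1Rw2, w2Rw2
Complete open branch: countermodel on a T-frame, so not valid in T, nor in K (the same frame is also a K-frame).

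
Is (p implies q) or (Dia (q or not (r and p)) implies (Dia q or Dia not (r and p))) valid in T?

Valid

Tableau for the negation not ((p implies q) or (Dia (q or not (r and p)) implies (Dia q or Dia not (r and p)))):
1. not ((p implies q) or (Dia (q or not (r and p)) implies (Dia q or Dia not (r and p)))), w0
2. not (p implies q), w0
3. not (Dia (q or not (r and p)) implies (Dia q or Dia not (r and p))), w0
4. p, w0
5. not q, w0
6. Dia (q or not (r and p)), w0
7. not (Dia q or Dia not (r and p)), w0
8. not Dia q, w0
9. not Dia not (r and p), w0
10. r and p, w0
11. r, w0
12. q or not (r and p), w1
13. not q, w1
14. r and p, w1
15. r, w1
16. p, w1
17. not (r and p), w1
18. not p, w1
Accessibility: w0Rw0, w0Rw1, w1Rw1
Branch closes: p and not p both at w1.
All branches of the negation close; one closing branch shown above.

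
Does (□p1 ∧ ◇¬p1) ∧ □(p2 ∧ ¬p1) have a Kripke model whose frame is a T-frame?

No, unsatisfiable

1. (□p1 ∧ ◇¬p1) ∧ □(p2 ∧ ¬p1), 0
2. □p1 ∧ ◇¬p1, 0   [∧-rule on 1]
3. □(p2 ∧ ¬p1), 0   [∧-rule on 1]
4. □p1, 0   [∧-rule on 2]
5. ◇¬p1, 0   [∧-rule on 2]
6. p2 ∧ ¬p1, 0   [□-rule on 3 via 0R0]
7. p2, 0   [∧-rule on 6]
8. ¬p1, 0   [∧-rule on 6]
9. p1, 0   [□-rule on 4 via 0R0]
Accessibility: 0R0
Branch closes: p1 and ¬p1 both at 0.
(One branch shown.) All branches close.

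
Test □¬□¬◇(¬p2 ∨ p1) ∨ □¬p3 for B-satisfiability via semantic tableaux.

Satisfiable

1. □¬□¬◇(¬p2 ∨ p1) ∨ □¬p3, 0
2. □¬p3, 0
3. ¬p3, 0
Accessibility: 0R0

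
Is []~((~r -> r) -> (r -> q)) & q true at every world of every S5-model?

No, not valid

Tableau for the negation ~([]~((~r -> r) -> (r -> q)) & q):
1. ~([]~((~r -> r) -> (r -> q)) & q), 0
2. ~q, 0   [~&-rule on 1 (branches; this branch)]
Accessibility: 0R0
The negation has an open branch (countermodel exists).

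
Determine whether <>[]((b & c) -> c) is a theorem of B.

Tableau for the negation ~<>[]((b & c) -> c):
1. ~<>[]((b & c) -> c), u
2. ~[]((b & c) -> c), u   [~<>-rule on 1 via uRu]
3. ~((b & c) -> c), v   [~[]-rule on 2: fresh world v, uRv]
4. b & c, v   [~->-rule on 3]
5. ~c, v   [~->-rule on 3]
6. b, v   [&-rule on 4]
7. c, v   [&-rule on 4]
Accessibility: uRu, uRv, vRu, vRv
Branch closes: c and ~c both at v.
Every branch of the negation's tableau closes; the branch above is one of them.

Valid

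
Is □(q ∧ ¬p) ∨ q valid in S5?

Tableau for the negation ¬(□(q ∧ ¬p) ∨ q):
1. ¬(□(q ∧ ¬p) ∨ q), w0
2. ¬□(q ∧ ¬p), w0
3. ¬q, w0
4. ¬(q ∧ ¬p), w1
5. p, w1
Accessibility: w0Rw0, w0Rw1, w1Rw0, w1Rw1
The negation has an open branch (countermodel exists).

Not valid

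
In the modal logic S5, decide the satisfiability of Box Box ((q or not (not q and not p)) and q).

1. Box Box ((q or not (not q and not p)) and q), u
2. Box ((q or not (not q and not p)) and q), u   [Box-rule on 1 via uRu]
3. (q or not (not q and not p)) and q, u   [Box-rule on 2 via uRu]
4. q or not (not q and not p), u   [and-rule on 3]
5. q, u   [and-rule on 3]
6. not (not q and not p), u   [or-rule on 4 (branches; this branch)]
7. p, u   [neg-and-rule on 6 (branches; this branch)]
Accessibility: uRu

Yes, satisfiable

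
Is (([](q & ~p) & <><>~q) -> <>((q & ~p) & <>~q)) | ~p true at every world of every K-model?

Tableau for the negation ~((([](q & ~p) & <><>~q) -> <>((q & ~p) & <>~q)) | ~p):
1. ~((([](q & ~p) & <><>~q) -> <>((q & ~p) & <>~q)) | ~p), w0
2. ~(([](q & ~p) & <><>~q) -> <>((q & ~p) & <>~q)), w0
3. p, w0
4. [](q & ~p) & <><>~q, w0
5. ~<>((q & ~p) & <>~q), w0
6. [](q & ~p), w0
7. <><>~q, w0
8. <>~q, w1
9. ~((q & ~p) & <>~q), w1
10. q & ~p, w1
11. q, w1
12. ~p, w1
13. ~<>~q, w1
14. ~q, w2
15. q, w2
Accessibility: w0Rw1, w1Rw2
Branch closes: q and ~q both at w2.
All branches of the negation close; one closing branch shown above.

Valid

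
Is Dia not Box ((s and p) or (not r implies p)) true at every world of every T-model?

Tableau for the negation not Dia not Box ((s and p) or (not r implies p)):
1. not Dia not Box ((s and p) or (not r implies p)), w0
2. Box ((s and p) or (not r implies p)), w0
3. (s and p) or (not r implies p), w0
4. not r implies p, w0
5. p, w0
Accessibility: w0Rw0
The negation has an open branch (countermodel exists).

Invalid (countermodel exists)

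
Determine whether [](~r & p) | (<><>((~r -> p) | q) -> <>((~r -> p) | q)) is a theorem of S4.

Tableau for the negation ~([](~r & p) | (<><>((~r -> p) | q) -> <>((~r -> p) | q))):
1. ~([](~r & p) | (<><>((~r -> p) | q) -> <>((~r -> p) | q))), 0
2. ~[](~r & p), 0   [~|-rule on 1]
3. ~(<><>((~r -> p) | q) -> <>((~r -> p) | q)), 0   [~|-rule on 1]
4. <><>((~r -> p) | q), 0   [~->-rule on 3]
5. ~<>((~r -> p) | q), 0   [~->-rule on 3]
6. ~((~r -> p) | q), 0   [~<>-rule on 5 via 0R0]
7. ~(~r -> p), 0   [~|-rule on 6]
8. ~q, 0   [~|-rule on 6]
9. ~r, 0   [~->-rule on 7]
10. ~p, 0   [~->-rule on 7]
11. ~(~r & p), 1   [~[]-rule on 2: fresh world 1, 0R1]
12. ~((~r -> p) | q), 1   [~<>-rule on 5 via 0R1]
13. ~(~r -> p), 1   [~|-rule on 12]
14. ~q, 1   [~|-rule on 12]
15. ~r, 1   [~->-rule on 13]
16. ~p, 1   [~->-rule on 13]
17. <>((~r -> p) | q), 2   [<>-rule on 4: fresh world 2, 0R2]
18. ~((~r -> p) | q), 2   [~<>-rule on 5 via 0R2]
19. ~(~r -> p), 2   [~|-rule on 18]
20. ~q, 2   [~|-rule on 18]
21. ~r, 2   [~->-rule on 19]
22. ~p, 2   [~->-rule on 19]
23. (~r -> p) | q, 3   [<>-rule on 17: fresh world 3, 2R3]
24. ~((~r -> p) | q), 3   [~<>-rule on 5 via 0R3]
25. ~(~r -> p), 3   [~|-rule on 24]
26. ~q, 3   [~|-rule on 24]
27. ~r, 3   [~->-rule on 25]
28. ~p, 3   [~->-rule on 25]
29. ~r -> p, 3   [|-rule on 23 (branches; this branch)]
30. p, 3   [->-rule on 29 (branches; this branch)]
Accessibility: 0R0, 0R1, 0R2, 0R3, 1R1, 2R2, 2R3, 3R3
Branch closes: p and ~p both at 3.
Every branch of the negation's tableau closes; the branch above is one of them.

Yes, valid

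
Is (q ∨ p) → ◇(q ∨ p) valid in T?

Valid

Tableau for the negation ¬((q ∨ p) → ◇(q ∨ p)):
1. ¬((q ∨ p) → ◇(q ∨ p)), w0
2. q ∨ p, w0
3. ¬◇(q ∨ p), w0
4. ¬(q ∨ p), w0
5. ¬q, w0
6. ¬p, w0
7. p, w0
Accessibility: w0Rw0
Branch closes: p and ¬p both at w0.
Every branch of the negation's tableau closes; the branch above is one of them.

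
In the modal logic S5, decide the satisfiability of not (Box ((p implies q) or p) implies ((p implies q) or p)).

Unsatisfiable (every branch closes)

1. not (Box ((p implies q) or p) implies ((p implies q) or p)), u
2. Box ((p implies q) or p), u
3. not ((p implies q) or p), u
4. not (p implies q), u
5. not p, u
6. p, u
7. not q, u
Accessibility: uRu
Branch closes: p and not p both at u.
Every branch closes; the branch above is one of them.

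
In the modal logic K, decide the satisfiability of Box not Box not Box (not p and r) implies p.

1. Box not Box not Box (not p and r) implies p, 0
2. p, 0   [implies-rule on 1 (branches; this branch)]

Yes, satisfiable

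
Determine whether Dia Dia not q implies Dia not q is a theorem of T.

Tableau for the negation not (Dia Dia not q implies Dia not q):
1. not (Dia Dia not q implies Dia not q), w0
2. Dia Dia not q, w0
3. not Dia not q, w0
4. q, w0
5. Dia not q, w1
6. q, w1
7. not q, w2
Accessibility: w0Rw0, w0Rw1, w1Rw1, w1Rw2, w2Rw2
The negation has an open branch (countermodel exists).

No, not valid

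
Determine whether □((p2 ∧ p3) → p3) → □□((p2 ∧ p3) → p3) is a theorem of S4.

Valid

Tableau for the negation ¬(□((p2 ∧ p3) → p3) → □□((p2 ∧ p3) → p3)):
1. ¬(□((p2 ∧ p3) → p3) → □□((p2 ∧ p3) → p3)), u
2. □((p2 ∧ p3) → p3), u   [¬→-rule on 1]
3. ¬□□((p2 ∧ p3) → p3), u   [¬→-rule on 1]
4. (p2 ∧ p3) → p3, u   [□-rule on 2 via uRu]
5. ¬(p2 ∧ p3), u   [→-rule on 4 (branches; this branch)]
6. ¬p3, u   [¬∧-rule on 5 (branches; this branch)]
7. ¬□((p2 ∧ p3) → p3), v   [¬□-rule on 3: fresh world v, uRv]
8. (p2 ∧ p3) → p3, v   [□-rule on 2 via uRv]
9. ¬(p2 ∧ p3), v   [→-rule on 8 (branches; this branch)]
10. ¬p3, v   [¬∧-rule on 9 (branches; this branch)]
11. ¬((p2 ∧ p3) → p3), w   [¬□-rule on 7: fresh world w, vRw]
12. p2 ∧ p3, w   [¬→-rule on 11]
13. ¬p3, w   [¬→-rule on 11]
14. p2, w   [∧-rule on 12]
15. p3, w   [∧-rule on 12]
Accessibility: uRu, uRv, uRw, vRv, vRw, wRw
Branch closes: p3 and ¬p3 both at w.
All branches of the negation close; one closing branch shown above.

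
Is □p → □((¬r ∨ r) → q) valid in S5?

No, not valid

Tableau for the negation ¬(□p → □((¬r ∨ r) → q)):
1. ¬(□p → □((¬r ∨ r) → q)), w0
2. □p, w0
3. ¬□((¬r ∨ r) → q), w0
4. p, w0
5. ¬((¬r ∨ r) → q), w1
6. ¬r ∨ r, w1
7. ¬q, w1
8. p, w1
9. r, w1
Accessibility: w0Rw0, w0Rw1, w1Rw0, w1Rw1
The negation has an open branch (countermodel exists).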